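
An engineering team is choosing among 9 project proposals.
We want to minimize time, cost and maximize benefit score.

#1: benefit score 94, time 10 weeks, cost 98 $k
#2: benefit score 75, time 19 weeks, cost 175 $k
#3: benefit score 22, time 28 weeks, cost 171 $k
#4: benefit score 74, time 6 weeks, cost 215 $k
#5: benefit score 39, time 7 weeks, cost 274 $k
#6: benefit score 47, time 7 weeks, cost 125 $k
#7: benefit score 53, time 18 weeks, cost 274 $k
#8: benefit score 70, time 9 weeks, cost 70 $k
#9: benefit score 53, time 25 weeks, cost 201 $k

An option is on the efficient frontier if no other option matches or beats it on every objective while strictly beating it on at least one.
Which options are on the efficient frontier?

#1, #4, #6, #8

#1: not dominated (best benefit score).
#2: dominated by #1 (benefit score 94≥75, time 10≤19, cost 98≤175).
#3: dominated by #1 (benefit score 94≥22, time 10≤28, cost 98≤171).
#4: not dominated (best time).
#5: dominated by #4 (benefit score 74≥39, time 6≤7, cost 215≤274).
#6: not dominated.
#7: dominated by #1 (benefit score 94≥53, time 10≤18, cost 98≤274).
#8: not dominated (best cost).
#9: dominated by #1 (benefit score 94≥53, time 10≤25, cost 98≤201).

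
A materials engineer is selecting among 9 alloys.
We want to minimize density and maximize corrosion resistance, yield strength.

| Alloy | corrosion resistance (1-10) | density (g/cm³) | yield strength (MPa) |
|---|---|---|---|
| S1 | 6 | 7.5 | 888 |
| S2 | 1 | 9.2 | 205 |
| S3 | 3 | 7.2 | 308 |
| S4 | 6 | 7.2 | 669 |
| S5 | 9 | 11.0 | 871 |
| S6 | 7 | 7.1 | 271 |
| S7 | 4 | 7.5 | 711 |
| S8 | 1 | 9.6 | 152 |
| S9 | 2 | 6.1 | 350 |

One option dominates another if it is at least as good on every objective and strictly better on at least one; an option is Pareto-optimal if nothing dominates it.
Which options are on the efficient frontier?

S1: not dominated (best yield strength).
S2: dominated by S1 (corrosion resistance 6≥1, density 7.5≤9.2, yield strength 888≥205).
S3: dominated by S4 (corrosion resistance 6≥3, density 7.2≤7.2, yield strength 669≥308).
S4: not dominated.
S5: not dominated (best corrosion resistance).
S6: not dominated.
S7: dominated by S1 (corrosion resistance 6≥4, density 7.5≤7.5, yield strength 888≥711).
S8: dominated by S1 (corrosion resistance 6≥1, density 7.5≤9.6, yield strength 888≥152).
S9: not dominated (best density).

S1, S4, S5, S6, S9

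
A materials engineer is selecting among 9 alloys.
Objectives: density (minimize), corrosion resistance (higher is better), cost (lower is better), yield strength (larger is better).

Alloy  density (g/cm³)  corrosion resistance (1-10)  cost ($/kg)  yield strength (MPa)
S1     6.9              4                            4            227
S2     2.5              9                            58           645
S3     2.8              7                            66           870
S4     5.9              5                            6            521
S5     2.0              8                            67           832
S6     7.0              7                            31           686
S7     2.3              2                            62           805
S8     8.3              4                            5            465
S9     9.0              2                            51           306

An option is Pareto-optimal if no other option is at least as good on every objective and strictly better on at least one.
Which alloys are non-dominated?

S1, S2, S3, S4, S5, S6, S7, S8

S1: not dominated (best cost).
S2: not dominated (best corrosion resistance).
S3: not dominated (best yield strength).
S4: not dominated.
S5: not dominated (best density).
S6: not dominated.
S7: not dominated.
S8: not dominated.
S9: dominated by S4 (density 5.9≤9.0, corrosion resistance 5≥2, cost 6≤51, yield strength 521≥306).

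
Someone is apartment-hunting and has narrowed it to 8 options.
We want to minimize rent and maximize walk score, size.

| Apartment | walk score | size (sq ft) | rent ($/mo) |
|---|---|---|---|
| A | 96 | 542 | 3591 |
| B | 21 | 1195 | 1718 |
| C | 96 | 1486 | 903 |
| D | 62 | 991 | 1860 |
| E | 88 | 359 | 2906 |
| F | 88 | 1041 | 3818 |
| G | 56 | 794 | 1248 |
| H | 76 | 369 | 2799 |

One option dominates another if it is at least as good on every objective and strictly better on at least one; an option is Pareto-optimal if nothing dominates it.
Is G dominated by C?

C vs G: walk score 96≥56, size 1486≥794, rent 903≤1248 — C is at least as good on every objective with at least one strict improvement.

Yes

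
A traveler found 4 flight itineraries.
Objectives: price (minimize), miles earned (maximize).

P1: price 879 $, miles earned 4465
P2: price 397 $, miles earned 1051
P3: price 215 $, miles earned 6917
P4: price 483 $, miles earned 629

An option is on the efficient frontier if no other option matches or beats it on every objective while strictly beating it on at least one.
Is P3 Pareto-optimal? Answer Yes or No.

P1: worse on price (879 vs 215).
P2: worse on price (397 vs 215).
P4: worse on price (483 vs 215).
No option is at least as good as P3 on every objective and strictly better on one.

Yes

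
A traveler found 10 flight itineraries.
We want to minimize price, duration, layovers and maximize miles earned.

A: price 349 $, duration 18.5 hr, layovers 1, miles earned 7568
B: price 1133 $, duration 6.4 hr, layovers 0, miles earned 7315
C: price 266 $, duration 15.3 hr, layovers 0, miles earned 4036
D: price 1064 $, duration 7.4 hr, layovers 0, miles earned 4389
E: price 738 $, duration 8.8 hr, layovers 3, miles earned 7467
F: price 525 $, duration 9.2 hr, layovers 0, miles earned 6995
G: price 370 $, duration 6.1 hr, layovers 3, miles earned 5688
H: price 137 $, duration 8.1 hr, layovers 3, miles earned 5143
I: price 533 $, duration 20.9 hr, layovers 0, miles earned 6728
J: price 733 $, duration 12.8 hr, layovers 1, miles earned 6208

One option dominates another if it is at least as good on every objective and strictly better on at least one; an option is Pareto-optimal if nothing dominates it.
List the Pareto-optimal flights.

A, B, C, D, E, F, G, H

A: not dominated (best miles earned).
B: not dominated.
C: not dominated.
D: not dominated.
E: not dominated.
F: not dominated.
G: not dominated (best duration).
H: not dominated (best price).
I: dominated by F (price 525≤533, duration 9.2≤20.9, layovers 0≤0, miles earned 6995≥6728).
J: dominated by F (price 525≤733, duration 9.2≤12.8, layovers 0≤1, miles earned 6995≥6208).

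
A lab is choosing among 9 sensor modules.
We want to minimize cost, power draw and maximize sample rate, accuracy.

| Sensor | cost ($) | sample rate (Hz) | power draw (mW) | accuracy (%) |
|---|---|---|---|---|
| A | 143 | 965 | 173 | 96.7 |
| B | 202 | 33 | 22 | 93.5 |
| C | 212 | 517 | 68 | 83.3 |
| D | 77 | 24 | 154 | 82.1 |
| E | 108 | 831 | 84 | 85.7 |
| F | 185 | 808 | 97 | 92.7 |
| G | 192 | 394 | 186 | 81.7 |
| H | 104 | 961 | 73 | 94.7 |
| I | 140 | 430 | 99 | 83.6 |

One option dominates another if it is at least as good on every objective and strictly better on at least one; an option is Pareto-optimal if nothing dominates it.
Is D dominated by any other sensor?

A: worse on cost (143 vs 77).
B: worse on cost (202 vs 77).
C: worse on cost (212 vs 77).
E: worse on cost (108 vs 77).
F: worse on cost (185 vs 77).
G: worse on cost (192 vs 77).
H: worse on cost (104 vs 77).
I: worse on cost (140 vs 77).
No option is at least as good as D on every objective and strictly better on one.

No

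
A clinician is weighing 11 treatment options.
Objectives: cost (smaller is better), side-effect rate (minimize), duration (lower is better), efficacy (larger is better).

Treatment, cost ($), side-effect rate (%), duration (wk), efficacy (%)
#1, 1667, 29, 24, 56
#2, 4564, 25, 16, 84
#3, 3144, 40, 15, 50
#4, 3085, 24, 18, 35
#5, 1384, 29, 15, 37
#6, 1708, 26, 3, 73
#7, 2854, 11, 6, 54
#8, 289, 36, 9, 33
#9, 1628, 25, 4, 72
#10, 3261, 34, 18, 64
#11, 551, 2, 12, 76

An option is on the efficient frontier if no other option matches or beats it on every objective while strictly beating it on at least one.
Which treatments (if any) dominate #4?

#7, #11

#7: cost 2854≤3085, side-effect rate 11≤24, duration 6≤18, efficacy 54≥35 — dominates #4.
#11: cost 551≤3085, side-effect rate 2≤24, duration 12≤18, efficacy 76≥35 — dominates #4.
Others (#1, #2, #3, #5, #6, #8, #9, #10) are each worse than #4 on at least one objective.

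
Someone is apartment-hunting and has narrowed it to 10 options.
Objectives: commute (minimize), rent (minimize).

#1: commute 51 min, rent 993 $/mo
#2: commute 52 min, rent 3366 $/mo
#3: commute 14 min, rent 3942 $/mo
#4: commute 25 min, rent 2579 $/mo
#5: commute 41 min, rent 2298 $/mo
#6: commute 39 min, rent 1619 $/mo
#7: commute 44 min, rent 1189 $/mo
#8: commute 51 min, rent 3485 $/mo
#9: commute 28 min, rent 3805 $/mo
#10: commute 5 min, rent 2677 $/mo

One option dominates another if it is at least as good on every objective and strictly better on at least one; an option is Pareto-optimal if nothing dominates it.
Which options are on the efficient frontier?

#1: not dominated (best rent).
#2: dominated by #1 (commute 51≤52, rent 993≤3366).
#3: dominated by #10 (commute 5≤14, rent 2677≤3942).
#4: not dominated.
#5: dominated by #6 (commute 39≤41, rent 1619≤2298).
#6: not dominated.
#7: not dominated.
#8: dominated by #1 (commute 51≤51, rent 993≤3485).
#9: dominated by #4 (commute 25≤28, rent 2579≤3805).
#10: not dominated (best commute).

#1, #4, #6, #7, #10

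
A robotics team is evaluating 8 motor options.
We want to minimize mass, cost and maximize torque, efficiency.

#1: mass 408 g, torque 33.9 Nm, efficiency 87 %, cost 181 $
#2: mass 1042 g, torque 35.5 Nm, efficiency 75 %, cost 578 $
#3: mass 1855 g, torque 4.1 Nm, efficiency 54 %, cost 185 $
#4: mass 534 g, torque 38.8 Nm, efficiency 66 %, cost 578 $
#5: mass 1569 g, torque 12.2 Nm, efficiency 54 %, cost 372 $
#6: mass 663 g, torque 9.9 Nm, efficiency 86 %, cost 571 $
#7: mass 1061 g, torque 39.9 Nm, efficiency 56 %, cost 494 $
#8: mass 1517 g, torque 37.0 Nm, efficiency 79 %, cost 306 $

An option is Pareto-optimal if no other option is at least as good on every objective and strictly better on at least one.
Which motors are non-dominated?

#1, #2, #4, #7, #8

#1: not dominated (best mass).
#2: not dominated.
#3: dominated by #1 (mass 408≤1855, torque 33.9≥4.1, efficiency 87≥54, cost 181≤185).
#4: not dominated.
#5: dominated by #1 (mass 408≤1569, torque 33.9≥12.2, efficiency 87≥54, cost 181≤372).
#6: dominated by #1 (mass 408≤663, torque 33.9≥9.9, efficiency 87≥86, cost 181≤571).
#7: not dominated (best torque).
#8: not dominated.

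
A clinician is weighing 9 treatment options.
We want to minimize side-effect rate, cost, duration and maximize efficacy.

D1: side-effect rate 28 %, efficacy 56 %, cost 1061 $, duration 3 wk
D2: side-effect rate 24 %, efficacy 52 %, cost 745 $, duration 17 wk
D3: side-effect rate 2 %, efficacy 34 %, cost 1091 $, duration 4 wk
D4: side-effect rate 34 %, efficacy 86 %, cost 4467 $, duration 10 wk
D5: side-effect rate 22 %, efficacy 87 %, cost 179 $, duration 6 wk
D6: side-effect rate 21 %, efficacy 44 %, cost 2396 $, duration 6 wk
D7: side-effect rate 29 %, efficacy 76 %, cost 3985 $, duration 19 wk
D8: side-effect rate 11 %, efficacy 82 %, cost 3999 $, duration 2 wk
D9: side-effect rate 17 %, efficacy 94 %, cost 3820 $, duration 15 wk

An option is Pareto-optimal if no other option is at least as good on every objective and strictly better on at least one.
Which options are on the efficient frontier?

D1: not dominated.
D2: dominated by D5 (side-effect rate 22≤24, efficacy 87≥52, cost 179≤745, duration 6≤17).
D3: not dominated (best side-effect rate).
D4: dominated by D5 (side-effect rate 22≤34, efficacy 87≥86, cost 179≤4467, duration 6≤10).
D5: not dominated (best cost).
D6: not dominated.
D7: dominated by D5 (side-effect rate 22≤29, efficacy 87≥76, cost 179≤3985, duration 6≤19).
D8: not dominated (best duration).
D9: not dominated (best efficacy).

D1, D3, D5, D6, D8, D9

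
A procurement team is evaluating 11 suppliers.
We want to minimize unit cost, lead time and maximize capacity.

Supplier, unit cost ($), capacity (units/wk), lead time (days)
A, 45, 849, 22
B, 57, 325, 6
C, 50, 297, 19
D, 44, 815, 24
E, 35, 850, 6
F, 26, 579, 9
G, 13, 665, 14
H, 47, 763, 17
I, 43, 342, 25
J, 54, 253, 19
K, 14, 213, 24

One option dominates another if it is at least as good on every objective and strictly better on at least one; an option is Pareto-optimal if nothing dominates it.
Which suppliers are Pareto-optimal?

A: dominated by E (unit cost 35≤45, capacity 850≥849, lead time 6≤22).
B: dominated by E (unit cost 35≤57, capacity 850≥325, lead time 6≤6).
C: dominated by E (unit cost 35≤50, capacity 850≥297, lead time 6≤19).
D: dominated by E (unit cost 35≤44, capacity 850≥815, lead time 6≤24).
E: not dominated (best capacity).
F: not dominated.
G: not dominated (best unit cost).
H: dominated by E (unit cost 35≤47, capacity 850≥763, lead time 6≤17).
I: dominated by E (unit cost 35≤43, capacity 850≥342, lead time 6≤25).
J: dominated by C (unit cost 50≤54, capacity 297≥253, lead time 19≤19).
K: dominated by G (unit cost 13≤14, capacity 665≥213, lead time 14≤24).

E, F, G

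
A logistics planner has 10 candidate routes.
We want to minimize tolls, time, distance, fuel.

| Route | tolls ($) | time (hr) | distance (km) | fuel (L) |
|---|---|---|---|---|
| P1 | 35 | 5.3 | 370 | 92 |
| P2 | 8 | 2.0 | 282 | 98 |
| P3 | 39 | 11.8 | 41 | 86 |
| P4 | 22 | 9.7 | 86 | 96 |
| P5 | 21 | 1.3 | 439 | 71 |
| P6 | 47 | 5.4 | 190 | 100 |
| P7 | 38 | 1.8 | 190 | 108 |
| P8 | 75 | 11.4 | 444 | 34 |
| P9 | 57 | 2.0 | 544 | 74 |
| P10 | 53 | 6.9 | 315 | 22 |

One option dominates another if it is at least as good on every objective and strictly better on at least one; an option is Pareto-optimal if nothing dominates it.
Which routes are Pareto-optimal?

P1, P2, P3, P4, P5, P6, P7, P10

P1: not dominated.
P2: not dominated (best tolls).
P3: not dominated (best distance).
P4: not dominated.
P5: not dominated (best time).
P6: not dominated.
P7: not dominated.
P8: dominated by P10 (tolls 53≤75, time 6.9≤11.4, distance 315≤444, fuel 22≤34).
P9: dominated by P5 (tolls 21≤57, time 1.3≤2.0, distance 439≤544, fuel 71≤74).
P10: not dominated (best fuel).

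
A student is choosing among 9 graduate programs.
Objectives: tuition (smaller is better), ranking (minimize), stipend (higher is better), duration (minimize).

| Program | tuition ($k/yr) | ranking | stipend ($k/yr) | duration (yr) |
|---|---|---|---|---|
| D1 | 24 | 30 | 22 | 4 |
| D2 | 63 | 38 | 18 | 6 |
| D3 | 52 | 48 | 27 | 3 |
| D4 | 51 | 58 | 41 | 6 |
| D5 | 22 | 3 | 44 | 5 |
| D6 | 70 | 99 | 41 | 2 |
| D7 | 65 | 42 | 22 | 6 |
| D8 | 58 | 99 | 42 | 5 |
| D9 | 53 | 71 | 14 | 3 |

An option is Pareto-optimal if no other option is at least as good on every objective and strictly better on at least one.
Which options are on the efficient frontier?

D1, D3, D5, D6

D1: not dominated.
D2: dominated by D1 (tuition 24≤63, ranking 30≤38, stipend 22≥18, duration 4≤6).
D3: not dominated.
D4: dominated by D5 (tuition 22≤51, ranking 3≤58, stipend 44≥41, duration 5≤6).
D5: not dominated (best tuition).
D6: not dominated (best duration).
D7: dominated by D1 (tuition 24≤65, ranking 30≤42, stipend 22≥22, duration 4≤6).
D8: dominated by D5 (tuition 22≤58, ranking 3≤99, stipend 44≥42, duration 5≤5).
D9: dominated by D3 (tuition 52≤53, ranking 48≤71, stipend 27≥14, duration 3≤3).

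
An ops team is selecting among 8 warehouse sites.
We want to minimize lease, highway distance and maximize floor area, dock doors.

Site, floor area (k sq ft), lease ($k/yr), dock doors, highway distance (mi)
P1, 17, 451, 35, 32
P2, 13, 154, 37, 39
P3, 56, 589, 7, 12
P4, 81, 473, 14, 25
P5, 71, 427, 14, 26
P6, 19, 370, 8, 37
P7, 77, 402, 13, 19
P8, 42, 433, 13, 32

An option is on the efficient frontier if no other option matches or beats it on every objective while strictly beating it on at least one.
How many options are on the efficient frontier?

7

P1: not dominated.
P2: not dominated (best lease).
P3: not dominated (best highway distance).
P4: not dominated (best floor area).
P5: not dominated.
P6: not dominated.
P7: not dominated.
P8: dominated by P5 (floor area 71≥42, lease 427≤433, dock doors 14≥13, highway distance 26≤32).
Pareto-optimal: P1, P2, P3, P4, P5, P6, P7 → 7.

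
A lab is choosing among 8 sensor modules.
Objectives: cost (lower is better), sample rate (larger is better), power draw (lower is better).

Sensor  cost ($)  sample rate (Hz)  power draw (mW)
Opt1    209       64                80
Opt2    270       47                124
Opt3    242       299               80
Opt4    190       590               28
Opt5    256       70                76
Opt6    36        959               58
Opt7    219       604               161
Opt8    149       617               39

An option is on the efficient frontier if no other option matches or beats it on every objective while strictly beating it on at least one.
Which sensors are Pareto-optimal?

Opt1: dominated by Opt4 (cost 190≤209, sample rate 590≥64, power draw 28≤80).
Opt2: dominated by Opt1 (cost 209≤270, sample rate 64≥47, power draw 80≤124).
Opt3: dominated by Opt4 (cost 190≤242, sample rate 590≥299, power draw 28≤80).
Opt4: not dominated (best power draw).
Opt5: dominated by Opt4 (cost 190≤256, sample rate 590≥70, power draw 28≤76).
Opt6: not dominated (best cost).
Opt7: dominated by Opt6 (cost 36≤219, sample rate 959≥604, power draw 58≤161).
Opt8: not dominated.

Opt4, Opt6, Opt8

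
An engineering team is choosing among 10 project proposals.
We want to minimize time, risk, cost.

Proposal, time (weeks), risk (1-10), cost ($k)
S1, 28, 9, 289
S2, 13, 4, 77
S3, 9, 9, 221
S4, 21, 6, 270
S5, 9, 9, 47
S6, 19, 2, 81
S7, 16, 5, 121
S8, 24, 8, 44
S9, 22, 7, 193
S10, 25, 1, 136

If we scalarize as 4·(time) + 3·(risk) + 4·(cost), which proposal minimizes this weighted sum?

S5

S1: 4·28 + 3·9 + 4·289 = 1295
S2: 4·13 + 3·4 + 4·77 = 372
S3: 4·9 + 3·9 + 4·221 = 947
S4: 4·21 + 3·6 + 4·270 = 1182
S5: 4·9 + 3·9 + 4·47 = 251
S6: 4·19 + 3·2 + 4·81 = 406
S7: 4·16 + 3·5 + 4·121 = 563
S8: 4·24 + 3·8 + 4·44 = 296
S9: 4·22 + 3·7 + 4·193 = 881
S10: 4·25 + 3·1 + 4·136 = 647
Lowest: S5 at 251.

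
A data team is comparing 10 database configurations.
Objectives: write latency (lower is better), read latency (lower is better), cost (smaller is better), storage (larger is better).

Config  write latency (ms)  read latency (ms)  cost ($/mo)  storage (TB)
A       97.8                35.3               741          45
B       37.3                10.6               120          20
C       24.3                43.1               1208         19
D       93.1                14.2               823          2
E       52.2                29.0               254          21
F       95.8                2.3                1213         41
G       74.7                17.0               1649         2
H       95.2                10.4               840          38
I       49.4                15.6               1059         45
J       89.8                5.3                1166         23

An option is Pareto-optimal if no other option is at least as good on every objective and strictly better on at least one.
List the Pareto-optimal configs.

A, B, C, E, F, H, I, J

A: not dominated.
B: not dominated (best cost).
C: not dominated (best write latency).
D: dominated by B (write latency 37.3≤93.1, read latency 10.6≤14.2, cost 120≤823, storage 20≥2).
E: not dominated.
F: not dominated (best read latency).
G: dominated by B (write latency 37.3≤74.7, read latency 10.6≤17.0, cost 120≤1649, storage 20≥2).
H: not dominated.
I: not dominated.
J: not dominated.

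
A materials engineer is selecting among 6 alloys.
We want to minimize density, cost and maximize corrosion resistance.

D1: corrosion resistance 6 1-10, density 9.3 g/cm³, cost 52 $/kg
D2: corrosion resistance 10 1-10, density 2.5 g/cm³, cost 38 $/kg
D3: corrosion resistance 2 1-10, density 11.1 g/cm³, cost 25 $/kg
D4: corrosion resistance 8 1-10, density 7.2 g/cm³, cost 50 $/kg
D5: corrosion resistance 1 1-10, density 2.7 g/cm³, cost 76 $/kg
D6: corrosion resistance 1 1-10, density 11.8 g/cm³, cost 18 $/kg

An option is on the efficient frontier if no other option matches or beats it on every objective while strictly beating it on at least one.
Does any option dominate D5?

D2 vs D5: corrosion resistance 10≥1, density 2.5≤2.7, cost 38≤76 — D2 is at least as good on every objective and strictly better on at least one, so D2 dominates D5.

Yes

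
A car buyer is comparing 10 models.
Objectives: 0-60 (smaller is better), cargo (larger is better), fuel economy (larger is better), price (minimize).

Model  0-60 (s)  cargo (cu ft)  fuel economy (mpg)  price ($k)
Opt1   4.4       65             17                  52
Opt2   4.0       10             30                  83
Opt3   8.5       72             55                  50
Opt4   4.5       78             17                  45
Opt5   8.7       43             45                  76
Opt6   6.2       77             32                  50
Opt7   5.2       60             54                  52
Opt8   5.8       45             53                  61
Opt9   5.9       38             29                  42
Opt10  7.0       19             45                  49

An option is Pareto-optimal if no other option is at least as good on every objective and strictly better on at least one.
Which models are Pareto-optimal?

Opt1: not dominated.
Opt2: not dominated (best 0-60).
Opt3: not dominated (best fuel economy).
Opt4: not dominated (best cargo).
Opt5: dominated by Opt3 (0-60 8.5≤8.7, cargo 72≥43, fuel economy 55≥45, price 50≤76).
Opt6: not dominated.
Opt7: not dominated.
Opt8: dominated by Opt7 (0-60 5.2≤5.8, cargo 60≥45, fuel economy 54≥53, price 52≤61).
Opt9: not dominated (best price).
Opt10: not dominated.

Opt1, Opt2, Opt3, Opt4, Opt6, Opt7, Opt9, Opt10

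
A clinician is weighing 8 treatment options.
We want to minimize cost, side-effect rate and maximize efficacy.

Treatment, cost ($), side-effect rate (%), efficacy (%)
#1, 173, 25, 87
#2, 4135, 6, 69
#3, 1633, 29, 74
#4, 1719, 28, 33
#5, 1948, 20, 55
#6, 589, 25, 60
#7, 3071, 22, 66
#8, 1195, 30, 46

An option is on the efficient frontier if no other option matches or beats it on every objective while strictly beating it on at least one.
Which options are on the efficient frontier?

#1, #2, #5, #7

#1: not dominated (best cost).
#2: not dominated (best side-effect rate).
#3: dominated by #1 (cost 173≤1633, side-effect rate 25≤29, efficacy 87≥74).
#4: dominated by #1 (cost 173≤1719, side-effect rate 25≤28, efficacy 87≥33).
#5: not dominated.
#6: dominated by #1 (cost 173≤589, side-effect rate 25≤25, efficacy 87≥60).
#7: not dominated.
#8: dominated by #1 (cost 173≤1195, side-effect rate 25≤30, efficacy 87≥46).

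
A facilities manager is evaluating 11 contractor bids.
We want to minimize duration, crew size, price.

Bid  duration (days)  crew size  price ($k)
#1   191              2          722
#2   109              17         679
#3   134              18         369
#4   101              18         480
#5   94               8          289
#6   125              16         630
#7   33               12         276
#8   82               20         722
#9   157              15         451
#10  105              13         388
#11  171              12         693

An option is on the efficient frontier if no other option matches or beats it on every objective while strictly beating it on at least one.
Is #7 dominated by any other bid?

#1: worse on duration (191 vs 33).
#2: worse on duration (109 vs 33).
#3: worse on duration (134 vs 33).
#4: worse on duration (101 vs 33).
#5: worse on duration (94 vs 33).
#6: worse on duration (125 vs 33).
#8: worse on duration (82 vs 33).
#9: worse on duration (157 vs 33).
#10: worse on duration (105 vs 33).
#11: worse on duration (171 vs 33).
No option is at least as good as #7 on every objective and strictly better on one.

No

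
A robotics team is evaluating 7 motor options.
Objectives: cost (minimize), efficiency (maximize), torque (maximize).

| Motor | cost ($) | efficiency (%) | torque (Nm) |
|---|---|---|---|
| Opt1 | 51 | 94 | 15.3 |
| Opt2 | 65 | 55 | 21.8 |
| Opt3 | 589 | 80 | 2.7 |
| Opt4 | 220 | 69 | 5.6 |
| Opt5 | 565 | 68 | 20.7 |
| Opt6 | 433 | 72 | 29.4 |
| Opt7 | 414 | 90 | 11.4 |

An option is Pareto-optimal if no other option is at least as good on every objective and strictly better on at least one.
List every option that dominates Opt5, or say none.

Opt6

Opt6: cost 433≤565, efficiency 72≥68, torque 29.4≥20.7 — dominates Opt5.
Others (Opt1, Opt2, Opt3, Opt4, Opt7) are each worse than Opt5 on at least one objective.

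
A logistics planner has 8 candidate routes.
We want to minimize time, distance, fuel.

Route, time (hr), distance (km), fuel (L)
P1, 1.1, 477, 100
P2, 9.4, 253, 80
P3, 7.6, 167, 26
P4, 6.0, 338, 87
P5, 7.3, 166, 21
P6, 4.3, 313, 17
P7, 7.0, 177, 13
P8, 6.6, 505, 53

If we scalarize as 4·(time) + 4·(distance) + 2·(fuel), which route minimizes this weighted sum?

P5

P1: 4·1.1 + 4·477 + 2·100 = 2112.4
P2: 4·9.4 + 4·253 + 2·80 = 1209.6
P3: 4·7.6 + 4·167 + 2·26 = 750.4
P4: 4·6.0 + 4·338 + 2·87 = 1550.0
P5: 4·7.3 + 4·166 + 2·21 = 735.2
P6: 4·4.3 + 4·313 + 2·17 = 1303.2
P7: 4·7.0 + 4·177 + 2·13 = 762.0
P8: 4·6.6 + 4·505 + 2·53 = 2152.4
Lowest: P5 at 735.2.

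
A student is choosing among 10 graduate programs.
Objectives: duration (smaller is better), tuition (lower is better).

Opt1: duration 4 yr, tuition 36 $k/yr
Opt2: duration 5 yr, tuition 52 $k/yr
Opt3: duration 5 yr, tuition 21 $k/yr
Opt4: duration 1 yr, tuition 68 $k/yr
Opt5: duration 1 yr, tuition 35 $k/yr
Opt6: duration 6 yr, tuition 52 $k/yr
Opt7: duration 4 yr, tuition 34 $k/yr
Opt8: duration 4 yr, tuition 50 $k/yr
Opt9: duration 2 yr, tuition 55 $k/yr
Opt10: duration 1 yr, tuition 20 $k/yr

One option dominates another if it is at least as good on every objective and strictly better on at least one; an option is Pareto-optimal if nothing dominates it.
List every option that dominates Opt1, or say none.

Opt5, Opt7, Opt10

Opt5: duration 1≤4, tuition 35≤36 — dominates Opt1.
Opt7: duration 4≤4, tuition 34≤36 — dominates Opt1.
Opt10: duration 1≤4, tuition 20≤36 — dominates Opt1.
Others (Opt2, Opt3, Opt4, Opt6, Opt8, Opt9) are each worse than Opt1 on at least one objective.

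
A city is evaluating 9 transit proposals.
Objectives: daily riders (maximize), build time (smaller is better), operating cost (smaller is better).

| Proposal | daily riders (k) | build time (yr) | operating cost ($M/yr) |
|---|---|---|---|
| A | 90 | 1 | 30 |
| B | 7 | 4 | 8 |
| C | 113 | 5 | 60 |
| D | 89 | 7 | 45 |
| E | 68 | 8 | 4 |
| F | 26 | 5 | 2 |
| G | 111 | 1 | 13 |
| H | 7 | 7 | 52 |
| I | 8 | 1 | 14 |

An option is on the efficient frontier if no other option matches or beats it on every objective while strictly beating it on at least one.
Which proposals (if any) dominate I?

G

G: daily riders 111≥8, build time 1≤1, operating cost 13≤14 — dominates I.
Others (A, B, C, D, E, F, H) are each worse than I on at least one objective.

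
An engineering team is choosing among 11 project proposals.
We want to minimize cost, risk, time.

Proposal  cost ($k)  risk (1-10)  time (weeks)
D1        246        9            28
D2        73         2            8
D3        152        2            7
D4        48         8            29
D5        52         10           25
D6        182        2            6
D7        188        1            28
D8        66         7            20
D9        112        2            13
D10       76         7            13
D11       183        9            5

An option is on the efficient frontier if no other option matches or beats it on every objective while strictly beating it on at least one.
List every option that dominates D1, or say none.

D2: cost 73≤246, risk 2≤9, time 8≤28 — dominates D1.
D3: cost 152≤246, risk 2≤9, time 7≤28 — dominates D1.
D6: cost 182≤246, risk 2≤9, time 6≤28 — dominates D1.
D7: cost 188≤246, risk 1≤9, time 28≤28 — dominates D1.
D8: cost 66≤246, risk 7≤9, time 20≤28 — dominates D1.
D9: cost 112≤246, risk 2≤9, time 13≤28 — dominates D1.
D10: cost 76≤246, risk 7≤9, time 13≤28 — dominates D1.
D11: cost 183≤246, risk 9≤9, time 5≤28 — dominates D1.
Others (D4, D5) are each worse than D1 on at least one objective.

D2, D3, D6, D7, D8, D9, D10, D11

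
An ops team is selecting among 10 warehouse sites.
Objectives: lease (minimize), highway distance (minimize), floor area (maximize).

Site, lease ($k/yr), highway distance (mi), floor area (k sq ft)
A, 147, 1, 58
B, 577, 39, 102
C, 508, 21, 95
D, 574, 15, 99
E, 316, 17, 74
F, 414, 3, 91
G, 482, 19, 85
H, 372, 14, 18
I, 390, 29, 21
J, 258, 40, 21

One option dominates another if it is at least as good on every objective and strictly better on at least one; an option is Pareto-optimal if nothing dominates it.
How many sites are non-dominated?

A: not dominated (best lease).
B: not dominated (best floor area).
C: not dominated.
D: not dominated.
E: not dominated.
F: not dominated.
G: dominated by F (lease 414≤482, highway distance 3≤19, floor area 91≥85).
H: dominated by A (lease 147≤372, highway distance 1≤14, floor area 58≥18).
I: dominated by A (lease 147≤390, highway distance 1≤29, floor area 58≥21).
J: dominated by A (lease 147≤258, highway distance 1≤40, floor area 58≥21).
Pareto-optimal: A, B, C, D, E, F → 6.

6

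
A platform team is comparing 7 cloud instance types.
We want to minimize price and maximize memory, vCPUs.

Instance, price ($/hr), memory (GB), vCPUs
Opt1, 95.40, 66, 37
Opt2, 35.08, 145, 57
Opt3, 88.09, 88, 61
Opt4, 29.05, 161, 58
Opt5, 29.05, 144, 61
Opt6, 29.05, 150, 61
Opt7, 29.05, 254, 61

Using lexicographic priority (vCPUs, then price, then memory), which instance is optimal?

Opt7

First maximize vCPUs: best is 61, kept {Opt3, Opt5, Opt6, Opt7}.
Then minimize price: best is 29.05, kept {Opt5, Opt6, Opt7}.
Then maximize memory: best is 254, kept {Opt7}.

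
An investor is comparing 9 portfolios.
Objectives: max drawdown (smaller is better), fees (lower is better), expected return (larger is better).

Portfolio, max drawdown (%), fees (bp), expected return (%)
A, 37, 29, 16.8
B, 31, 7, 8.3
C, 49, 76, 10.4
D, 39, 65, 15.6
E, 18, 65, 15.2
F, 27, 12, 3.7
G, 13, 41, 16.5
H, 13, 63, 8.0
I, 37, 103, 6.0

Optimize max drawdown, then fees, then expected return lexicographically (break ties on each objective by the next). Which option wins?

First minimize max drawdown: best is 13, kept {G, H}.
Then minimize fees: best is 41, kept {G}.

G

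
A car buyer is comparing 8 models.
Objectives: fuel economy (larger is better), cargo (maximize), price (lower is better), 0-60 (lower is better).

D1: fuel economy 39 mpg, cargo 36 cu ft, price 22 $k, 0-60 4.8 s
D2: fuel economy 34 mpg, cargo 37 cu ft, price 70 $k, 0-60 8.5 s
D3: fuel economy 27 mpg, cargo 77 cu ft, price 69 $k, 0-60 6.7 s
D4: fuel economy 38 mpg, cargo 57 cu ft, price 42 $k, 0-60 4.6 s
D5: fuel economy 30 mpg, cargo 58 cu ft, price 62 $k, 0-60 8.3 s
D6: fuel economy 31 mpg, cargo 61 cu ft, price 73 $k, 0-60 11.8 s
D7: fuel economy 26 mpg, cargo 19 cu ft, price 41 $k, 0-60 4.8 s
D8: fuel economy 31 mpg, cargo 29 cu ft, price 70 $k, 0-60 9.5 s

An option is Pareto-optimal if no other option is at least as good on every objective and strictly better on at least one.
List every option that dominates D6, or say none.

none

D1: worse on cargo (36 vs 61).
D2: worse on cargo (37 vs 61).
D3: worse on fuel economy (27 vs 31).
D4: worse on cargo (57 vs 61).
D5: worse on fuel economy (30 vs 31).
D7: worse on fuel economy (26 vs 31).
D8: worse on cargo (29 vs 61).
No option dominates D6.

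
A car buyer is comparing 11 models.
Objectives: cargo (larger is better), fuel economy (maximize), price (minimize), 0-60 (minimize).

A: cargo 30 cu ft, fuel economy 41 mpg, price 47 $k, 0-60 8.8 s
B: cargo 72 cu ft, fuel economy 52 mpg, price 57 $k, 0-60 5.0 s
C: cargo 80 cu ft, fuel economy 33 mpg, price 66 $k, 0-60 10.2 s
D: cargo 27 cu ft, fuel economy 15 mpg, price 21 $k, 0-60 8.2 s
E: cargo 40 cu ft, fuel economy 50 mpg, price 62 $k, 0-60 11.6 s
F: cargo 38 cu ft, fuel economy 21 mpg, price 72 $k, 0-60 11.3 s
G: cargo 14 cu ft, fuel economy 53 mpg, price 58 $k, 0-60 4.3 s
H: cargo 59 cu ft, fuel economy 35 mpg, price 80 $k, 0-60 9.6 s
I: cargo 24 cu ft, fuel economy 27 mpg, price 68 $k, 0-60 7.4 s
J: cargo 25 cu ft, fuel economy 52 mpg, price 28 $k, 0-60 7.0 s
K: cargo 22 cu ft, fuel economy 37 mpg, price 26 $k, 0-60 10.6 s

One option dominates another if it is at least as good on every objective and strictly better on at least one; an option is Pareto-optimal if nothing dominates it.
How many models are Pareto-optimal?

A: not dominated.
B: not dominated.
C: not dominated (best cargo).
D: not dominated (best price).
E: dominated by B (cargo 72≥40, fuel economy 52≥50, price 57≤62, 0-60 5.0≤11.6).
F: dominated by B (cargo 72≥38, fuel economy 52≥21, price 57≤72, 0-60 5.0≤11.3).
G: not dominated (best fuel economy).
H: dominated by B (cargo 72≥59, fuel economy 52≥35, price 57≤80, 0-60 5.0≤9.6).
I: dominated by B (cargo 72≥24, fuel economy 52≥27, price 57≤68, 0-60 5.0≤7.4).
J: not dominated.
K: not dominated.
Pareto-optimal: A, B, C, D, G, J, K → 7.

7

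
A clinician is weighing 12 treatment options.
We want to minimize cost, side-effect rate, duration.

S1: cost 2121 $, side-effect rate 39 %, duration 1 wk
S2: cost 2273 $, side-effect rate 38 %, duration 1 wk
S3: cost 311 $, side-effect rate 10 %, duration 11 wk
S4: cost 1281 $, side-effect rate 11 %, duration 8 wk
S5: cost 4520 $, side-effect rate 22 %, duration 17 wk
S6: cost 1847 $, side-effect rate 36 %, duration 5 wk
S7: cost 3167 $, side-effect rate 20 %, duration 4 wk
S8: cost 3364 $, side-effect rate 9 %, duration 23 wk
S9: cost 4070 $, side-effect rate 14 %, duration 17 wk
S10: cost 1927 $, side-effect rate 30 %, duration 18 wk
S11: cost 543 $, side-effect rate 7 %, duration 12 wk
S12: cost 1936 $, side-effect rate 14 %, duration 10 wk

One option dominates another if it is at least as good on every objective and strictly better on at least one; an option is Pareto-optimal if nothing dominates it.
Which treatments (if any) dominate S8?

S11: cost 543≤3364, side-effect rate 7≤9, duration 12≤23 — dominates S8.
Others (S1, S2, S3, S4, S5, S6, S7, S9, S10, S12) are each worse than S8 on at least one objective.

S11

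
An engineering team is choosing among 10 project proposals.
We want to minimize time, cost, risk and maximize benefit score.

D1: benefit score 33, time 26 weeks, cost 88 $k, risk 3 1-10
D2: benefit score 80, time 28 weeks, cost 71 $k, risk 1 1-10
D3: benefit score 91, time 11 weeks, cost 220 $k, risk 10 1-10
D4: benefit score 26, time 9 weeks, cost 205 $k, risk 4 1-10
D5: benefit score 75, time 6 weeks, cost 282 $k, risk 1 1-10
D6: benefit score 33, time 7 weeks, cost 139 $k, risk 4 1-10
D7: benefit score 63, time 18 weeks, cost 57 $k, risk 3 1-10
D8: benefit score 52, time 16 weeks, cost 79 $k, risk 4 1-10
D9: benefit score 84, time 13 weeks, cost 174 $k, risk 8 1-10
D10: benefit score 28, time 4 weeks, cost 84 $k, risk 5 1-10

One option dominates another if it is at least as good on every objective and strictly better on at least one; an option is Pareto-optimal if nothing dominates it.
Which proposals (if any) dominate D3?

none

D1: worse on benefit score (33 vs 91).
D2: worse on benefit score (80 vs 91).
D4: worse on benefit score (26 vs 91).
D5: worse on benefit score (75 vs 91).
D6: worse on benefit score (33 vs 91).
D7: worse on benefit score (63 vs 91).
D8: worse on benefit score (52 vs 91).
D9: worse on benefit score (84 vs 91).
D10: worse on benefit score (28 vs 91).
No option dominates D3.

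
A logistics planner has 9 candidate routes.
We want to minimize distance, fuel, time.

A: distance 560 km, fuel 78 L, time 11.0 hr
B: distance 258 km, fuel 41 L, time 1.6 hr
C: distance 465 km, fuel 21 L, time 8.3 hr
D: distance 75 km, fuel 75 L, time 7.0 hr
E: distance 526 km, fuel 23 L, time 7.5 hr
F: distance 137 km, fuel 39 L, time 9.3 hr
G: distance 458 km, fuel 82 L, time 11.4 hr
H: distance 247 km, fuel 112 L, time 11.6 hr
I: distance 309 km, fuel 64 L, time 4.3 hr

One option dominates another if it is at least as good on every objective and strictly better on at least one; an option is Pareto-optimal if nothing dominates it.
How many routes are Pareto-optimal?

A: dominated by B (distance 258≤560, fuel 41≤78, time 1.6≤11.0).
B: not dominated (best time).
C: not dominated (best fuel).
D: not dominated (best distance).
E: not dominated.
F: not dominated.
G: dominated by B (distance 258≤458, fuel 41≤82, time 1.6≤11.4).
H: dominated by D (distance 75≤247, fuel 75≤112, time 7.0≤11.6).
I: dominated by B (distance 258≤309, fuel 41≤64, time 1.6≤4.3).
Pareto-optimal: B, C, D, E, F → 5.

5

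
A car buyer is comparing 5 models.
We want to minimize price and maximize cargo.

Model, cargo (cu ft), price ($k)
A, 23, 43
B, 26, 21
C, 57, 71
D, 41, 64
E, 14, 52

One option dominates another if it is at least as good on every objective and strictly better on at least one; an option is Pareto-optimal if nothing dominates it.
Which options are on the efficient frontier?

A: dominated by B (cargo 26≥23, price 21≤43).
B: not dominated (best price).
C: not dominated (best cargo).
D: not dominated.
E: dominated by A (cargo 23≥14, price 43≤52).

B, C, D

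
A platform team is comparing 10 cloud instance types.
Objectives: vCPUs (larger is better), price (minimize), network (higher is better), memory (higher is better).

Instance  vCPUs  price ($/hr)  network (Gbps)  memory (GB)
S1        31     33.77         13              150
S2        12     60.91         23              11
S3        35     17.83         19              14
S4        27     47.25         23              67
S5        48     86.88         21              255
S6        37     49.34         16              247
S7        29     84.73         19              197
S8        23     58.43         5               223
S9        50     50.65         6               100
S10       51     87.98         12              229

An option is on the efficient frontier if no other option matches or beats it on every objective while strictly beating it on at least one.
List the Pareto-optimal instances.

S1: not dominated.
S2: dominated by S4 (vCPUs 27≥12, price 47.25≤60.91, network 23≥23, memory 67≥11).
S3: not dominated (best price).
S4: not dominated.
S5: not dominated (best memory).
S6: not dominated.
S7: not dominated.
S8: dominated by S6 (vCPUs 37≥23, price 49.34≤58.43, network 16≥5, memory 247≥223).
S9: not dominated.
S10: not dominated (best vCPUs).

S1, S3, S4, S5, S6, S7, S9, S10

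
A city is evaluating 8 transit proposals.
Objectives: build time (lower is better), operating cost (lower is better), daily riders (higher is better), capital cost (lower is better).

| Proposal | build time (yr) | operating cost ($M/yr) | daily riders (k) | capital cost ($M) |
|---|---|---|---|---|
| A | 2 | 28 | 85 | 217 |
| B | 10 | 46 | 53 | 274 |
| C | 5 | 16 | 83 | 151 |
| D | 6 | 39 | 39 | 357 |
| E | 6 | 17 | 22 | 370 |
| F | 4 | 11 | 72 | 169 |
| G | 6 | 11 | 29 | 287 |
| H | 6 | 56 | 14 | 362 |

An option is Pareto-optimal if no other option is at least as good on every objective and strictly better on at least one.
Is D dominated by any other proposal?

A vs D: build time 2≤6, operating cost 28≤39, daily riders 85≥39, capital cost 217≤357 — A is at least as good on every objective and strictly better on at least one, so A dominates D.

Yes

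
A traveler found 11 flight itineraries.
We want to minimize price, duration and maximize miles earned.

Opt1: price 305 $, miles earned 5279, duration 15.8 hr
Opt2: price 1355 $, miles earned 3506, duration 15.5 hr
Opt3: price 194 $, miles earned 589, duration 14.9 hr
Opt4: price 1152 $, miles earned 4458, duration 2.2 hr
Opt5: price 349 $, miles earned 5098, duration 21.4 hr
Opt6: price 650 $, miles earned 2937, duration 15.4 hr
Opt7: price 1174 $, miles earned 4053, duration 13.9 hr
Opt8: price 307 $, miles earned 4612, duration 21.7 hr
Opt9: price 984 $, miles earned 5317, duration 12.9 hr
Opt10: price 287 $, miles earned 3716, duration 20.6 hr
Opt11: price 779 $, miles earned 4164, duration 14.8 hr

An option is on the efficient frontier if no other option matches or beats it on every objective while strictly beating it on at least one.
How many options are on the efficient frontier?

Opt1: not dominated.
Opt2: dominated by Opt4 (price 1152≤1355, miles earned 4458≥3506, duration 2.2≤15.5).
Opt3: not dominated (best price).
Opt4: not dominated (best duration).
Opt5: dominated by Opt1 (price 305≤349, miles earned 5279≥5098, duration 15.8≤21.4).
Opt6: not dominated.
Opt7: dominated by Opt4 (price 1152≤1174, miles earned 4458≥4053, duration 2.2≤13.9).
Opt8: dominated by Opt1 (price 305≤307, miles earned 5279≥4612, duration 15.8≤21.7).
Opt9: not dominated (best miles earned).
Opt10: not dominated.
Opt11: not dominated.
Pareto-optimal: Opt1, Opt3, Opt4, Opt6, Opt9, Opt10, Opt11 → 7.

7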